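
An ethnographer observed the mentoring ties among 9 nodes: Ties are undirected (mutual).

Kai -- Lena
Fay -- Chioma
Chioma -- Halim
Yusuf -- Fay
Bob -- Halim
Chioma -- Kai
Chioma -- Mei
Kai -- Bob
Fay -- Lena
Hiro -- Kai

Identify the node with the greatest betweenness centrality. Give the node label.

Chioma

Unnormalized betweenness of each node: Bob:4/3, Chioma:14, Fay:25/3, Halim:5/3, Hiro:0, Kai:12, Lena:8/3, Mei:0, Yusuf:0.
Chioma has the largest value, 14, making it the main broker — the node through which the most shortest paths run.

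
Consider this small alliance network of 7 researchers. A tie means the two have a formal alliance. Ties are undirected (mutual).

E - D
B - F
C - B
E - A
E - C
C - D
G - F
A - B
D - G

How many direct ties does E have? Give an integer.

3

E is directly tied to A, C, and D. That is 3 neighbors, so the degree of E is 3.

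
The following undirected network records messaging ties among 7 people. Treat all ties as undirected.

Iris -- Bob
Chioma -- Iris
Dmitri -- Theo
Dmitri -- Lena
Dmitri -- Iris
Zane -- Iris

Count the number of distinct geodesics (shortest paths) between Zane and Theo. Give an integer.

1

The shortest distance is 3, and the only length-3 path is Zane–Iris–Dmitri–Theo. So there is exactly 1 shortest path.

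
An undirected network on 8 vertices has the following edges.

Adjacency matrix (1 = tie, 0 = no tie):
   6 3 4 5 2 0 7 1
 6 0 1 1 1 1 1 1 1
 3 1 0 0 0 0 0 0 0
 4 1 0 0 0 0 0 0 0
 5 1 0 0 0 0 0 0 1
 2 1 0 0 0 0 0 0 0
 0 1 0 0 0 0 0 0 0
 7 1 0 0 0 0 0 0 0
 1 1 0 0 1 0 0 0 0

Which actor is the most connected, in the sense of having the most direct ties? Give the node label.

6

Degrees — 0:1, 1:2, 2:1, 3:1, 4:1, 5:2, 6:7, 7:1.
The maximum is 7, attained only by 6.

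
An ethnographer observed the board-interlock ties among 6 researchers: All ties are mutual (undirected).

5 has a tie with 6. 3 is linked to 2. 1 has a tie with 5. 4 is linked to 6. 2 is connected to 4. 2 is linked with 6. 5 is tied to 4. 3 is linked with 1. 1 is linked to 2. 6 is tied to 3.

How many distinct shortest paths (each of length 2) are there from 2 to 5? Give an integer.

3

The shortest distance is 2. The length-2 paths are: 2–1–5; 2–6–5; 2–4–5.
That gives 3 distinct shortest paths.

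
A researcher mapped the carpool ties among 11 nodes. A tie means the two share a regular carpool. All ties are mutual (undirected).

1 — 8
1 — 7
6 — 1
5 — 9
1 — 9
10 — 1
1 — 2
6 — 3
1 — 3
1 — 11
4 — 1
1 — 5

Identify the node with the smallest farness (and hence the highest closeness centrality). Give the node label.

Farness (sum of distances to all others) for each node — 1:10, 2:19, 3:18, 4:19, 5:18, 6:18, 7:19, 8:19, 9:18, 10:19, 11:19.
The smallest farness is 10, for 1, so 1 has the highest closeness.

1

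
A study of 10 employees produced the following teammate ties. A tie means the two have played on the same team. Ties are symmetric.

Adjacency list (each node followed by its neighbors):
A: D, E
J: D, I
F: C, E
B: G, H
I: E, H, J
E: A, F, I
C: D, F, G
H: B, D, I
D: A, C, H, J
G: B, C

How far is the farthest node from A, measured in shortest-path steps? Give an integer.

Distances from A: B:3, C:2, D:1, E:1, F:2, G:3, H:2, I:2, J:2.
The largest is 3 (to B and G), so the eccentricity of A is 3.

3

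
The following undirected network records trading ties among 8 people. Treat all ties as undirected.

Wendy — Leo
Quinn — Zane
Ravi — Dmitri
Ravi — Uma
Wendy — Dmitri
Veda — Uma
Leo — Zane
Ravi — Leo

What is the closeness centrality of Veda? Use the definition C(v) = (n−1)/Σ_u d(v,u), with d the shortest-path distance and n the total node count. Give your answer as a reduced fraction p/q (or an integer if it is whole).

7/22

Distances from Veda: Dmitri:3, Leo:3, Quinn:5, Ravi:2, Uma:1, Wendy:4, Zane:4. Sum = 22.
n = 8, so closeness = 7/22.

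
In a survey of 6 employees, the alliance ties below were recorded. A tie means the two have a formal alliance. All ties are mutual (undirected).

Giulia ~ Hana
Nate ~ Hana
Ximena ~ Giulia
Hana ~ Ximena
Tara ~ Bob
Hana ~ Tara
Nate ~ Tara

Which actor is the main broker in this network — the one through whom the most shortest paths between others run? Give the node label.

Unnormalized betweenness of each node: Bob:0, Giulia:0, Hana:6, Nate:0, Tara:4, Ximena:0.
Hana has the largest value, 6, making it the main broker — the node through which the most shortest paths run.

Hana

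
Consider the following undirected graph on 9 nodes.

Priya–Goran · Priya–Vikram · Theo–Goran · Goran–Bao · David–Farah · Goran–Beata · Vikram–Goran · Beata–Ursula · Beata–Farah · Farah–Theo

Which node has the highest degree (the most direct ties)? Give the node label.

Goran

Degrees — Bao:1, Beata:3, David:1, Farah:3, Goran:5, Priya:2, Theo:2, Ursula:1, Vikram:2.
The maximum is 5, attained only by Goran.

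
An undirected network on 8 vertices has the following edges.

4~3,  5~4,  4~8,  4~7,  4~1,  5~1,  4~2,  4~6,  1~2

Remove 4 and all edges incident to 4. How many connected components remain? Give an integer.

Without 4, the remaining ties split the others into: {1, 2, 5}; {8}; {7}; {6}; {3}.
That's 5 separate components.

5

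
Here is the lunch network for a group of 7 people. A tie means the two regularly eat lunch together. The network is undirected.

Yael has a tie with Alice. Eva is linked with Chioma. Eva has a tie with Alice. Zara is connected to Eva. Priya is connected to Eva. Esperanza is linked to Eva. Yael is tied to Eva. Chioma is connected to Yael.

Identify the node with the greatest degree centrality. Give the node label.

Degrees — Alice:2, Chioma:2, Esperanza:1, Eva:6, Priya:1, Yael:3, Zara:1.
The maximum is 6, attained only by Eva.

Eva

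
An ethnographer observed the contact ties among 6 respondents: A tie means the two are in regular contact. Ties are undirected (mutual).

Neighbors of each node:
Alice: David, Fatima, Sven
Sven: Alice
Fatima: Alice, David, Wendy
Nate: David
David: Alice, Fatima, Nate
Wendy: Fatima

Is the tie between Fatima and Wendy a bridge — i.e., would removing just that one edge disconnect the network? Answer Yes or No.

Without the Fatima–Wendy edge there is no alternate route between Fatima and Wendy, so the network disconnects. It is a bridge.

Yes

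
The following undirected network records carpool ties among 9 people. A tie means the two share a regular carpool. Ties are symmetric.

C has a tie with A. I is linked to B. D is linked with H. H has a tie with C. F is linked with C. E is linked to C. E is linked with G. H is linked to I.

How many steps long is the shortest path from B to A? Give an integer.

4

One shortest route is B – I – H – C – A, which uses 4 edges, and at distance 3 from B we only reach {C, D}, which does not include A. So d(B,A) = 4.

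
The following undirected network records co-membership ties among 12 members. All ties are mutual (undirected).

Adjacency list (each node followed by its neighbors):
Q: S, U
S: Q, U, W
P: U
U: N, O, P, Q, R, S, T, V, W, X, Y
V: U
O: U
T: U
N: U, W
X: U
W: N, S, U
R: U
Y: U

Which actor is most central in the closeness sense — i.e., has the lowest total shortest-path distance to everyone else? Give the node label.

U

Farness (sum of distances to all others) for each node — N:20, O:21, P:21, Q:20, R:21, S:19, T:21, U:11, V:21, W:19, X:21, Y:21.
The smallest farness is 11, for U, so U has the highest closeness.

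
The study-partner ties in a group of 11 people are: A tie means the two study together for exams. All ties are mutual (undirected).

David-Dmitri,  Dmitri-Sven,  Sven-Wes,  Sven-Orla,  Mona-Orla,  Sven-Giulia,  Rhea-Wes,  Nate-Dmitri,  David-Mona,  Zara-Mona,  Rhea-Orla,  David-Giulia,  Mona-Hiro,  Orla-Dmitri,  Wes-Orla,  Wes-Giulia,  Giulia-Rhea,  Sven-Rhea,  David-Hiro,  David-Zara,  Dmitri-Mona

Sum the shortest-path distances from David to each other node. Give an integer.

15

Distances from David: Dmitri:1, Giulia:1, Hiro:1, Mona:1, Nate:2, Orla:2, Rhea:2, Sven:2, Wes:2, Zara:1.
Sum = 1 + 1 + 1 + 1 + 2 + 2 + 2 + 2 + 2 + 1 = 15.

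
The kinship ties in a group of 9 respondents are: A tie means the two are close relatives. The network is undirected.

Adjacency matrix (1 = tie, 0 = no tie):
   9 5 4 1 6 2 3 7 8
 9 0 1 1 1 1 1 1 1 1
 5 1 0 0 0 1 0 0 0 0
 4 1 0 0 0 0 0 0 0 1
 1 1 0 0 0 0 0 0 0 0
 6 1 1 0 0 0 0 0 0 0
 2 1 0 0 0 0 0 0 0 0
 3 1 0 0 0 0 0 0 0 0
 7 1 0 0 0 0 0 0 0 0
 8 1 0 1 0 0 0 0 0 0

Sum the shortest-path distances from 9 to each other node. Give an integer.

Distances from 9: 1:1, 2:1, 3:1, 4:1, 5:1, 6:1, 7:1, 8:1.
Sum = 1 + 1 + 1 + 1 + 1 + 1 + 1 + 1 = 8.

8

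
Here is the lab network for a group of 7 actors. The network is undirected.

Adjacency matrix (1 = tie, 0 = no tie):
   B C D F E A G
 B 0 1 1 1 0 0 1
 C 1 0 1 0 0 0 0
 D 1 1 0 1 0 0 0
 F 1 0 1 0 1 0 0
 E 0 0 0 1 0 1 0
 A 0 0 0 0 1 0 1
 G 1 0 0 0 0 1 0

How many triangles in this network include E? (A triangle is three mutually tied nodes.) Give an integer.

0

E's neighbors are A and F, but none of them are tied to each other, so no triangle contains E.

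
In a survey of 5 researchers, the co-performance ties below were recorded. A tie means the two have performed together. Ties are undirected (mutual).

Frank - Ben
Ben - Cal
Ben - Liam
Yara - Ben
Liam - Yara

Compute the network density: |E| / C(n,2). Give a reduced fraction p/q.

1/2

There are 5 edges and 5 nodes, so the maximum possible is C(5,2) = 10.
Density = 5/10 = 1/2.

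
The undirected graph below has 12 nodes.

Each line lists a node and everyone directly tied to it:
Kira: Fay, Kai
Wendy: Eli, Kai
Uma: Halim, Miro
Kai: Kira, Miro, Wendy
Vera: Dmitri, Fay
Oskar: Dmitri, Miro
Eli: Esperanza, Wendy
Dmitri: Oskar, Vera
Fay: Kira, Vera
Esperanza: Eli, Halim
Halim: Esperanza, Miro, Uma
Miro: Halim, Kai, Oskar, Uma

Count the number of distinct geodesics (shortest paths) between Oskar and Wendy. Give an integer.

The shortest distance is 3, and the only length-3 path is Oskar–Miro–Kai–Wendy. So there is exactly 1 shortest path.

1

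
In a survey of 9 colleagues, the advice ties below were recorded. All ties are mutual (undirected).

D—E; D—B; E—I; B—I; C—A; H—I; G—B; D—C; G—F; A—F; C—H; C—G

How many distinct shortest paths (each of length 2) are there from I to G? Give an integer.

The shortest distance is 2, and the only length-2 path is I–B–G. So there is exactly 1 shortest path.

1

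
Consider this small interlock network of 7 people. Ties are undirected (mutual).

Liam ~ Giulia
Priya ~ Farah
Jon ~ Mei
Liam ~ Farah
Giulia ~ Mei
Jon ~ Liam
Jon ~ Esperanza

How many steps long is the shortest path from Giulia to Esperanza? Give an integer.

3

One shortest route is Giulia – Liam – Jon – Esperanza, which uses 3 edges, and at distance 2 from Giulia we only reach {Farah, Jon}, which does not include Esperanza. So d(Giulia,Esperanza) = 3.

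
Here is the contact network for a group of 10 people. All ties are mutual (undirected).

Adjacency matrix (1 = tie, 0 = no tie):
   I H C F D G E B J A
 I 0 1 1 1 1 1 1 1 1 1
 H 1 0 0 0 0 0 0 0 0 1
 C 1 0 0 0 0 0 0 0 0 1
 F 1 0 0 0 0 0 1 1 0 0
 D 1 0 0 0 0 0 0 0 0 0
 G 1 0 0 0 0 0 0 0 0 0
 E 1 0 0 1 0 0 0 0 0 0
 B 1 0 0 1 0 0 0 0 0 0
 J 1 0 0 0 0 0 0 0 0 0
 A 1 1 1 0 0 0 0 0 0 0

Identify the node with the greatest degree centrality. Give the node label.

Degrees — A:3, B:2, C:2, D:1, E:2, F:3, G:1, H:2, I:9, J:1.
The maximum is 9, attained only by I.

I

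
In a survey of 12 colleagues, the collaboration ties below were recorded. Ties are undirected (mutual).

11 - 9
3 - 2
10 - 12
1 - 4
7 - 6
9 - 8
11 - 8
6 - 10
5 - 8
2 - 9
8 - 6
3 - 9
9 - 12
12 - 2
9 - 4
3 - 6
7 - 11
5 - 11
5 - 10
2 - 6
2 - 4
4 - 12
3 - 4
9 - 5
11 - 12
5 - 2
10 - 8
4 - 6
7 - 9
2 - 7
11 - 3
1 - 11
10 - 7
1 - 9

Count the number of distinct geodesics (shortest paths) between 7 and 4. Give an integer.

The shortest distance is 2. The length-2 paths are: 7–2–4; 7–6–4; 7–9–4.
That gives 3 distinct shortest paths.

3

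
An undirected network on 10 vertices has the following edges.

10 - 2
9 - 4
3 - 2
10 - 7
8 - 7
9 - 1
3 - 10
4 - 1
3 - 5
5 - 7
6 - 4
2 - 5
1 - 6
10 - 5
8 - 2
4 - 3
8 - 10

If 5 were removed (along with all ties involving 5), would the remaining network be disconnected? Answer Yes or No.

Even without 5, every remaining node can still reach every other (the residual graph is connected), so 5 is not a cut vertex.

No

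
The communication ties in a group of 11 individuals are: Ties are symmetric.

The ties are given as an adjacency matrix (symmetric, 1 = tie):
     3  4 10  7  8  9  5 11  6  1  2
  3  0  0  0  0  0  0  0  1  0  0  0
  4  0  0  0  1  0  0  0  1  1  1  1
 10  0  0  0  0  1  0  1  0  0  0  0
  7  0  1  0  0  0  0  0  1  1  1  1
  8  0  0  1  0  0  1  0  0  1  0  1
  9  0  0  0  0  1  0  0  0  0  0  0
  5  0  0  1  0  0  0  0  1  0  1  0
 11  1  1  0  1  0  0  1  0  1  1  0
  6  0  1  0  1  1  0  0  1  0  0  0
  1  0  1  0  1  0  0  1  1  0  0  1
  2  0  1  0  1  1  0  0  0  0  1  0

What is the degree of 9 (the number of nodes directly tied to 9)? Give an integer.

1

9 is directly tied to 8. That is 1 neighbor, so the degree of 9 is 1.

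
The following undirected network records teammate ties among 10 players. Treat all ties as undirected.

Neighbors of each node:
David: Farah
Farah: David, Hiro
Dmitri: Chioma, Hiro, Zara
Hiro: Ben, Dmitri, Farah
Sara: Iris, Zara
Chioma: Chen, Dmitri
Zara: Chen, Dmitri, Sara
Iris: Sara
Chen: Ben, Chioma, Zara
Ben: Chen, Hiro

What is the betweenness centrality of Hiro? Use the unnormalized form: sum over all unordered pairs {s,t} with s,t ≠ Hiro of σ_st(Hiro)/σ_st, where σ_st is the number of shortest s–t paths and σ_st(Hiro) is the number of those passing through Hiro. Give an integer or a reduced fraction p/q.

15

Pairs whose geodesics pass through Hiro — Farah–Iris: 1; Farah–Chioma: 1; Farah–Dmitri: 1; Farah–Chen: 1; Farah–Zara: 1; Farah–Sara: 1; Farah–Ben: 1; Iris–David: 1; Chioma–David: 1; David–Dmitri: 1; David–Chen: 1; David–Zara: 1; David–Sara: 1; David–Ben: 1 … (+1 more pairs).
All other pairs contribute 0.
Summing the contributions gives betweenness(Hiro) = 15.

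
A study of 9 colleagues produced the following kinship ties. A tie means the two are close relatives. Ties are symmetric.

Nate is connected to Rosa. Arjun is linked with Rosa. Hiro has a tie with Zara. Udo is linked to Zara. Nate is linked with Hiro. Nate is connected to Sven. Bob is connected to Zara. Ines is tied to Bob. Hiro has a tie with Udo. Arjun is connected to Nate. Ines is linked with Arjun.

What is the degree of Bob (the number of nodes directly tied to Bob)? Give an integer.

Bob is directly tied to Ines and Zara. That is 2 neighbors, so the degree of Bob is 2.

2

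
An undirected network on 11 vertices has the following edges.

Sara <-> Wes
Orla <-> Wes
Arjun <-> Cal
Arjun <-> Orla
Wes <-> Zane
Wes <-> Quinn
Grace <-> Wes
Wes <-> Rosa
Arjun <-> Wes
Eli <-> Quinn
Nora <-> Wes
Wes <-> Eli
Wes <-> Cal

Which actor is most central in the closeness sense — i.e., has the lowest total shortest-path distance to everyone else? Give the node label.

Wes

Farness (sum of distances to all others) for each node — Arjun:17, Cal:18, Eli:18, Grace:19, Nora:19, Orla:18, Quinn:18, Rosa:19, Sara:19, Wes:10, Zane:19.
The smallest farness is 10, for Wes, so Wes has the highest closeness.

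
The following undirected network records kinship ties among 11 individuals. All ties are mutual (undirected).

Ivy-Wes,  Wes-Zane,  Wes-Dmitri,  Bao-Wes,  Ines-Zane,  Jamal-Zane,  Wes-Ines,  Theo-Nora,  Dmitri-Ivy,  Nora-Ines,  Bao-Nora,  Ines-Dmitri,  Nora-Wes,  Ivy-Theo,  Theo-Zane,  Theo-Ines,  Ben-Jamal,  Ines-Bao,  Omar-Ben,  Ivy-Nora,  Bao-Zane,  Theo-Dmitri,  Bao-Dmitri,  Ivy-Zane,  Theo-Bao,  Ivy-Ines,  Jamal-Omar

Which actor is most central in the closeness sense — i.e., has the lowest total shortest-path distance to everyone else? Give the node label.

Farness (sum of distances to all others) for each node — Bao:16, Ben:27, Dmitri:20, Ines:15, Ivy:16, Jamal:19, Nora:20, Omar:27, Theo:16, Wes:16, Zane:14.
The smallest farness is 14, for Zane, so Zane has the highest closeness.

Zane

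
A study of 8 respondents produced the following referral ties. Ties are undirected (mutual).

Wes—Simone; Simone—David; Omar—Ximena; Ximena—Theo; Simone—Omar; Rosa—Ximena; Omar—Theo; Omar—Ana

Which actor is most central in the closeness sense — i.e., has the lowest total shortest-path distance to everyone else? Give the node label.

Omar

Farness (sum of distances to all others) for each node — Ana:16, David:18, Omar:10, Rosa:19, Simone:12, Theo:14, Wes:18, Ximena:13.
The smallest farness is 10, for Omar, so Omar has the highest closeness.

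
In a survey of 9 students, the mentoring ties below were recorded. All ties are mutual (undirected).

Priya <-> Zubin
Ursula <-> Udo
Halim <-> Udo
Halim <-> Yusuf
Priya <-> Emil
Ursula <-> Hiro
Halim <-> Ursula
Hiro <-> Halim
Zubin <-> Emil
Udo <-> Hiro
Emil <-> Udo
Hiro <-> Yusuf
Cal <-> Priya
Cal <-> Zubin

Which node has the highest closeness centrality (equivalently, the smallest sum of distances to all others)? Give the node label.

Udo

Farness (sum of distances to all others) for each node — Cal:24, Emil:14, Halim:16, Hiro:16, Priya:18, Udo:13, Ursula:17, Yusuf:22, Zubin:18.
The smallest farness is 13, for Udo, so Udo has the highest closeness.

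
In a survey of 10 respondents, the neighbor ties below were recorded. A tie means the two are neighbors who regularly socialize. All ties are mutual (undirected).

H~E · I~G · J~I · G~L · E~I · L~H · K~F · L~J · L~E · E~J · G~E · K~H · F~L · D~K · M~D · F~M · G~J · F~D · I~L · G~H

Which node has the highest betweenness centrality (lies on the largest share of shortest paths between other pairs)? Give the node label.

Unnormalized betweenness of each node: D:5/6, E:7/6, F:67/6, G:7/6, H:5, I:0, J:0, K:19/6, L:27/2, M:0.
L has the largest value, 27/2, making it the main broker — the node through which the most shortest paths run.

L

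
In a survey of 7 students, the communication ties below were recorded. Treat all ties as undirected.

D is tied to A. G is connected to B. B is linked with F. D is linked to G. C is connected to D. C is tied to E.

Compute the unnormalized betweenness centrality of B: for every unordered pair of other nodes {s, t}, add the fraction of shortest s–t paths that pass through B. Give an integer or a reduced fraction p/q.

5

Pairs whose geodesics pass through B — E–F: 1; D–F: 1; A–F: 1; G–F: 1; C–F: 1.
All other pairs contribute 0.
Summing the contributions gives betweenness(B) = 5.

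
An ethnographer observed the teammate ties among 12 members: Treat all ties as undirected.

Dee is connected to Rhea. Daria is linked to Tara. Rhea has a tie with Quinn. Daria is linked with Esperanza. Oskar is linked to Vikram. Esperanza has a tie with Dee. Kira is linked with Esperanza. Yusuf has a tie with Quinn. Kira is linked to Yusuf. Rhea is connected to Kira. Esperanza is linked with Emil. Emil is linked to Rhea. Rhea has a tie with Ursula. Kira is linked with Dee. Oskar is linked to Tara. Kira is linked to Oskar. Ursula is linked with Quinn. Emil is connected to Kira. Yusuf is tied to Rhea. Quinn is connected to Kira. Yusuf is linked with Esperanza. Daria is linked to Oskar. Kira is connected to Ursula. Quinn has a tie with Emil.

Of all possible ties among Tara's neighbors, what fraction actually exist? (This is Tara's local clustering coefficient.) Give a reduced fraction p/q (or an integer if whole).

Tara's neighbors: Daria and Oskar (k = 2).
Possible neighbor pairs: C(2,2) = 1. Edges among them: Daria–Oskar → e = 1.
Clustering(Tara) = 1/1.

1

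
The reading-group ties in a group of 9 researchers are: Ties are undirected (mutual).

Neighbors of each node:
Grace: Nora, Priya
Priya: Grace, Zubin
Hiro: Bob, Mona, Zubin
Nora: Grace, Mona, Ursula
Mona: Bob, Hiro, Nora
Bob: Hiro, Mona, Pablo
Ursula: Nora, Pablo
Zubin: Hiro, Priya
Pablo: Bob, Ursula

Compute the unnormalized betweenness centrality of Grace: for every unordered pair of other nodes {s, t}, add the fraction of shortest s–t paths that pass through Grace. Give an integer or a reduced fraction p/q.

Pairs whose geodesics pass through Grace — Pablo–Priya: 1/2; Mona–Priya: 1/2; Zubin–Nora: 1/2; Zubin–Ursula: 1/3; Priya–Nora: 1; Priya–Ursula: 1.
All other pairs contribute 0.
Summing the contributions gives betweenness(Grace) = 23/6.

23/6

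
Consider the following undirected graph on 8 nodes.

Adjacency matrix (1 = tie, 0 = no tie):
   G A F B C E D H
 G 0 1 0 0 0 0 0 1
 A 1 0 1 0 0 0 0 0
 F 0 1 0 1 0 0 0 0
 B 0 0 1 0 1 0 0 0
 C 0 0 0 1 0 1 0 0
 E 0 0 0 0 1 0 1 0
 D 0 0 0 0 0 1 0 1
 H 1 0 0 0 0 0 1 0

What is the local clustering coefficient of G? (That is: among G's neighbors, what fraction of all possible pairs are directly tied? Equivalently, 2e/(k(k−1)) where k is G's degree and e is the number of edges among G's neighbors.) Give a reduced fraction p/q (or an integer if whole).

G's neighbors: A and H (k = 2).
Possible neighbor pairs: C(2,2) = 1. Edges among them: none → e = 0.
Clustering(G) = 0/1.

0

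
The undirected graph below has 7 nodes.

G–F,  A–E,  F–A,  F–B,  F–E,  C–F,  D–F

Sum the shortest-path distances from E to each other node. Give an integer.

10

Distances from E: A:1, B:2, C:2, D:2, F:1, G:2.
Sum = 1 + 2 + 2 + 2 + 1 + 2 = 10.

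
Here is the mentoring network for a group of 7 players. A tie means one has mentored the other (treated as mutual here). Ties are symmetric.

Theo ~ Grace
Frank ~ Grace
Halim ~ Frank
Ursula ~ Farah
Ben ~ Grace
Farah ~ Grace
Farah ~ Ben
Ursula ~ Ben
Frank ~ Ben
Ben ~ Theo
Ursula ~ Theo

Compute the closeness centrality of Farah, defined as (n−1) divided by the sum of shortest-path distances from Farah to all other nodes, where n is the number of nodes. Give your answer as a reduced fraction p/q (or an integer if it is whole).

3/5

Distances from Farah: Ben:1, Frank:2, Grace:1, Halim:3, Theo:2, Ursula:1. Sum = 10.
n = 7, so closeness = 6/10 = 3/5.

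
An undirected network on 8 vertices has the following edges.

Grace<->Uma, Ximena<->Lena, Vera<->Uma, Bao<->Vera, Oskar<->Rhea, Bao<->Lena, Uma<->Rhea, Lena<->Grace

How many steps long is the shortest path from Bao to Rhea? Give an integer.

One shortest route is Bao – Vera – Uma – Rhea, which uses 3 edges, and at distance 2 from Bao we only reach {Grace, Uma, Ximena}, which does not include Rhea. So d(Bao,Rhea) = 3.

3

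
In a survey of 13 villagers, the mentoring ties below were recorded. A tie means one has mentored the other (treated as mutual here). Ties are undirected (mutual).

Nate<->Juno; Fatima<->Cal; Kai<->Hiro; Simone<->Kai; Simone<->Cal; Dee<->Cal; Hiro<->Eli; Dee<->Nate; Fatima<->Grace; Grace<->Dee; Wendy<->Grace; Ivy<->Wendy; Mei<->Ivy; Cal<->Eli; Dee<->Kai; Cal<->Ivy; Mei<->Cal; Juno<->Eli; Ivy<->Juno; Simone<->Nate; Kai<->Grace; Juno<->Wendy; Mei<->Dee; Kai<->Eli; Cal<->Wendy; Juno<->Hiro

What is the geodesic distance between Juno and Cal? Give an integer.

One shortest route is Juno – Wendy – Cal, which uses 2 edges, and Juno and Cal are not directly tied, so nothing shorter exists. So d(Juno,Cal) = 2.

2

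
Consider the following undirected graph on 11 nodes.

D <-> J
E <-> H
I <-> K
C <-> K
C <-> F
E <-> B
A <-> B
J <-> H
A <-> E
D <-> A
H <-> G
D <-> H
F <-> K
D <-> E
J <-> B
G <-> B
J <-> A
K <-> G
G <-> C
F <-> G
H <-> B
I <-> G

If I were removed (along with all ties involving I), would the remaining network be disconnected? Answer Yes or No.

Even without I, every remaining node can still reach every other (the residual graph is connected), so I is not a cut vertex.

No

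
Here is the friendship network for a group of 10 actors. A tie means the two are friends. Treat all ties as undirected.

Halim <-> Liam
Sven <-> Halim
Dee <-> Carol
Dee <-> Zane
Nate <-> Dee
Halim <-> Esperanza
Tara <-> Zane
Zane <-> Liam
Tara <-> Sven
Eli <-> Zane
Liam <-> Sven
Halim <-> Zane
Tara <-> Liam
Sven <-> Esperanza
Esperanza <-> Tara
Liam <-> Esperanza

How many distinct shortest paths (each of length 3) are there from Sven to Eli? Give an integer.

3

The shortest distance is 3. The length-3 paths are: Sven–Liam–Zane–Eli; Sven–Halim–Zane–Eli; Sven–Tara–Zane–Eli.
That gives 3 distinct shortest paths.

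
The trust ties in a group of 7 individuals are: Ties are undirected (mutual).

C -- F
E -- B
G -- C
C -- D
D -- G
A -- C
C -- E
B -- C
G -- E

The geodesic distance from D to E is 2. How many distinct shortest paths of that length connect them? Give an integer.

The shortest distance is 2. The length-2 paths are: D–C–E; D–G–E.
That gives 2 distinct shortest paths.

2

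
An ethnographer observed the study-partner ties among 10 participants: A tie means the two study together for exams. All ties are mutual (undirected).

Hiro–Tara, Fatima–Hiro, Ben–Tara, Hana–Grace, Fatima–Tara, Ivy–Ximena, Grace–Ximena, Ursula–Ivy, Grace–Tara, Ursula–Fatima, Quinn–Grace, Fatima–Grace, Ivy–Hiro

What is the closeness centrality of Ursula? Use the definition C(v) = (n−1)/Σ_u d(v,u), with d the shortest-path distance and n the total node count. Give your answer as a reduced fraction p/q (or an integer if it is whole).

Distances from Ursula: Ben:3, Fatima:1, Grace:2, Hana:3, Hiro:2, Ivy:1, Quinn:3, Tara:2, Ximena:2. Sum = 19.
n = 10, so closeness = 9/19.

9/19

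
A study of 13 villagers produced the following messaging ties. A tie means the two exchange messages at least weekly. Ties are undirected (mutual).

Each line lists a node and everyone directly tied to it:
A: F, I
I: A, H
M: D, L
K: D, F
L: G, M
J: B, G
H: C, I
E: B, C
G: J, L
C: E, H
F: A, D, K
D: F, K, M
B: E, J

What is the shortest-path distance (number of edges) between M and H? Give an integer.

5

One shortest route is M – D – F – A – I – H, which uses 5 edges, and at distance 4 from M we only reach {B, I}, which does not include H. So d(M,H) = 5.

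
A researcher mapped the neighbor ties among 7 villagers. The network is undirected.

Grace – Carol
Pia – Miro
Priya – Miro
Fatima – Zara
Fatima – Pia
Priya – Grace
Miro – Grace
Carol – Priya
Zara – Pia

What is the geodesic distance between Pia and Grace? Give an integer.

2

One shortest route is Pia – Miro – Grace, which uses 2 edges, and Pia and Grace are not directly tied, so nothing shorter exists. So d(Pia,Grace) = 2.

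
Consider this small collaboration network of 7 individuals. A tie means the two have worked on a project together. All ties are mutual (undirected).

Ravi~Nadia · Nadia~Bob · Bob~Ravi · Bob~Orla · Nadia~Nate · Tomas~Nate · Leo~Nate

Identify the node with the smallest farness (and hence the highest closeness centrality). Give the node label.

Farness (sum of distances to all others) for each node — Bob:11, Leo:15, Nadia:9, Nate:10, Orla:16, Ravi:12, Tomas:15.
The smallest farness is 9, for Nadia, so Nadia has the highest closeness.

Nadia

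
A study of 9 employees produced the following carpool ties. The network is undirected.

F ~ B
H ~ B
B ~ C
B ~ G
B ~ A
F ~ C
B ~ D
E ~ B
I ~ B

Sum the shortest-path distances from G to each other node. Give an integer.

Distances from G: A:2, B:1, C:2, D:2, E:2, F:2, H:2, I:2.
Sum = 2 + 1 + 2 + 2 + 2 + 2 + 2 + 2 = 15.

15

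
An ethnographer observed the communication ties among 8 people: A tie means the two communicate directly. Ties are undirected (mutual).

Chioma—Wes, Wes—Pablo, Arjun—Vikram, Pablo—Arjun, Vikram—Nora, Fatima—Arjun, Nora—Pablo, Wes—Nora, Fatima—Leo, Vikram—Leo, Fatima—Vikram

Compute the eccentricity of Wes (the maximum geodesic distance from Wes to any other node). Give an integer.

Distances from Wes: Arjun:2, Chioma:1, Fatima:3, Leo:3, Nora:1, Pablo:1, Vikram:2.
The largest is 3 (to Fatima and Leo), so the eccentricity of Wes is 3.

3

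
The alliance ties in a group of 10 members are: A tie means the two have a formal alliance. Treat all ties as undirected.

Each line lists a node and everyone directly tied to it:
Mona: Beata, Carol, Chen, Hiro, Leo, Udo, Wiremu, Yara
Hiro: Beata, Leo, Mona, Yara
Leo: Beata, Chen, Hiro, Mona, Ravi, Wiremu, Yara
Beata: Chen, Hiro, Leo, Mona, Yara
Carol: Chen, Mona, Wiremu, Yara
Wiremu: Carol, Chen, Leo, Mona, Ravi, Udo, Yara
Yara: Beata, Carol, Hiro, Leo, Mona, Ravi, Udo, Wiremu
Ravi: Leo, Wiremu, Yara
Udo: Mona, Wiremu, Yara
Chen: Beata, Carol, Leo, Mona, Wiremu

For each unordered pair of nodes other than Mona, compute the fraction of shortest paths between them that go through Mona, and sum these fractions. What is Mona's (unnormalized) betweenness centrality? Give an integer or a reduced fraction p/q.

Pairs whose geodesics pass through Mona — Wiremu–Beata: 1/4; Wiremu–Hiro: 1/3; Leo–Carol: 1/4; Leo–Udo: 1/3; Yara–Chen: 1/5; Beata–Carol: 1/3; Beata–Udo: 1/2; Hiro–Carol: 1/2; Hiro–Udo: 1/2; Hiro–Chen: 1/3; Carol–Udo: 1/3; Udo–Chen: 1/2.
All other pairs contribute 0.
Summing the contributions gives betweenness(Mona) = 131/30.

131/30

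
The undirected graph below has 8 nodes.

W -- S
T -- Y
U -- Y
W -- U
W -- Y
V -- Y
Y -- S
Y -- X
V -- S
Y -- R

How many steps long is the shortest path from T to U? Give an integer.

One shortest route is T – Y – U, which uses 2 edges, and T and U are not directly tied, so nothing shorter exists. So d(T,U) = 2.

2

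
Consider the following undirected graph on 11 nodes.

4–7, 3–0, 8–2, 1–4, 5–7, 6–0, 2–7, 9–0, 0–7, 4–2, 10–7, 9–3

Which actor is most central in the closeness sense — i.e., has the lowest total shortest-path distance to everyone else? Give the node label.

Farness (sum of distances to all others) for each node — 0:18, 1:29, 2:20, 3:26, 4:20, 5:24, 6:27, 7:15, 8:29, 9:26, 10:24.
The smallest farness is 15, for 7, so 7 has the highest closeness.

7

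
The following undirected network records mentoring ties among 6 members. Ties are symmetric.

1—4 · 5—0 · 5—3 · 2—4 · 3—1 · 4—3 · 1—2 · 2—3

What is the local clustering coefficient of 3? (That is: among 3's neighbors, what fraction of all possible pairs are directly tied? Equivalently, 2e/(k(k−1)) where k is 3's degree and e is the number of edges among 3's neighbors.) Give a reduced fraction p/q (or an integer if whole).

3's neighbors: 1, 2, 4, and 5 (k = 4).
Possible neighbor pairs: C(4,2) = 6. Edges among them: 1–2, 1–4, 2–4 → e = 3.
Clustering(3) = 3/6 = 1/2.

1/2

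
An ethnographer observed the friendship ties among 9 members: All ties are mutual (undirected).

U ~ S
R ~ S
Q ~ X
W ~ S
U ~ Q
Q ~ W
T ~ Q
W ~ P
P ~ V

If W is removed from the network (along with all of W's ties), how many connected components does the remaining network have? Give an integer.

2

Without W, the remaining ties split the others into: {P, V}; {Q, R, S, T, U, X}.
That's 2 separate components.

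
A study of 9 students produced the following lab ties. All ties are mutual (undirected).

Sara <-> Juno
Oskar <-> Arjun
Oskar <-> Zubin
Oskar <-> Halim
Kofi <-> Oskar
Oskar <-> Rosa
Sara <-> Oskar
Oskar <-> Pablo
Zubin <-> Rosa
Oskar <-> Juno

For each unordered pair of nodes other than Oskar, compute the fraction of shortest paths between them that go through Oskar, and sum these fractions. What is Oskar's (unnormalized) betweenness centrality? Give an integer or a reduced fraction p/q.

Pairs whose geodesics pass through Oskar — Kofi–Zubin: 1; Kofi–Pablo: 1; Kofi–Arjun: 1; Kofi–Rosa: 1; Kofi–Juno: 1; Kofi–Halim: 1; Kofi–Sara: 1; Zubin–Pablo: 1; Zubin–Arjun: 1; Zubin–Juno: 1; Zubin–Halim: 1; Zubin–Sara: 1; Pablo–Arjun: 1; Pablo–Rosa: 1 … (+12 more pairs).
All other pairs contribute 0.
Summing the contributions gives betweenness(Oskar) = 26.

26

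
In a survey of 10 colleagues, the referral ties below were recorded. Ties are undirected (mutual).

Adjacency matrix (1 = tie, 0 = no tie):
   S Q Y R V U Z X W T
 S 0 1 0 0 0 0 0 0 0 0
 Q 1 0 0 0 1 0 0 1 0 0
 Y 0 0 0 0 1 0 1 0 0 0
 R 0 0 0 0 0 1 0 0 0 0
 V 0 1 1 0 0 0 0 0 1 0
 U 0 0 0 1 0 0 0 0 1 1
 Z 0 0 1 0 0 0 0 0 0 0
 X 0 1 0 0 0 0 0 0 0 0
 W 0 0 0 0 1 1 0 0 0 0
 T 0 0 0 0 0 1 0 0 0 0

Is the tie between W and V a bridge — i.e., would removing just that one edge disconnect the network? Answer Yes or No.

Yes

Without the W–V edge there is no alternate route between W and V, so the network disconnects. It is a bridge.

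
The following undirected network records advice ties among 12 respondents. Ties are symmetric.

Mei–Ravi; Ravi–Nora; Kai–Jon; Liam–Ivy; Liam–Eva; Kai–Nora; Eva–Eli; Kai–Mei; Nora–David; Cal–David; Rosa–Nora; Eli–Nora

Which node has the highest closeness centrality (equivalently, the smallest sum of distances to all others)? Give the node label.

Farness (sum of distances to all others) for each node — Cal:38, David:28, Eli:24, Eva:30, Ivy:48, Jon:36, Kai:26, Liam:38, Mei:34, Nora:20, Ravi:28, Rosa:30.
The smallest farness is 20, for Nora, so Nora has the highest closeness.

Nora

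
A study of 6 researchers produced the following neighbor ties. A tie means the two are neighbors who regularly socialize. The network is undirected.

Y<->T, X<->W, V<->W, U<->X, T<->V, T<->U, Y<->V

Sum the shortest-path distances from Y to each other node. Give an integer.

Distances from Y: T:1, U:2, V:1, W:2, X:3.
Sum = 1 + 2 + 1 + 2 + 3 = 9.

9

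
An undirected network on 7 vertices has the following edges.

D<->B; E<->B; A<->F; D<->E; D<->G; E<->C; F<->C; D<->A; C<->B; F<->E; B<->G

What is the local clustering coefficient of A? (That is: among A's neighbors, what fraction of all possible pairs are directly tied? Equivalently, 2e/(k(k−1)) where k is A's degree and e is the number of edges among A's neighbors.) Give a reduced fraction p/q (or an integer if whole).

A's neighbors: D and F (k = 2).
Possible neighbor pairs: C(2,2) = 1. Edges among them: none → e = 0.
Clustering(A) = 0/1.

0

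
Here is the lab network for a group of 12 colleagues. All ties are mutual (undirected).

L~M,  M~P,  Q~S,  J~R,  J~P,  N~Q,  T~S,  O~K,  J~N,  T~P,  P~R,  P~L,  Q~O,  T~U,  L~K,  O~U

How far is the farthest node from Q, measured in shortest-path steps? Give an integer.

Distances from Q: J:2, K:2, L:3, M:4, N:1, O:1, P:3, R:3, S:1, T:2, U:2.
The largest is 4 (to M), so the eccentricity of Q is 4.

4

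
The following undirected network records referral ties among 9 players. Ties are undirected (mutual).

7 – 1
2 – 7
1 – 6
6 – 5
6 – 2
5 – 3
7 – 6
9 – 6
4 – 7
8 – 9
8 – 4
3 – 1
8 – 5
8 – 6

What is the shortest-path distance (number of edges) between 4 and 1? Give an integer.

One shortest route is 4 – 7 – 1, which uses 2 edges, and 4 and 1 are not directly tied, so nothing shorter exists. So d(4,1) = 2.

2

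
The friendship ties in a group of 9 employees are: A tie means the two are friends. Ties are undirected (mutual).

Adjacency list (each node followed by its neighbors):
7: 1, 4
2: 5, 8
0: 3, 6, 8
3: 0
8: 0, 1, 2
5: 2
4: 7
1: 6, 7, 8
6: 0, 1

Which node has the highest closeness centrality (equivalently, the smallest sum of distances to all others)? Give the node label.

Farness (sum of distances to all others) for each node — 0:17, 1:15, 2:19, 3:24, 4:27, 5:26, 6:18, 7:20, 8:14.
The smallest farness is 14, for 8, so 8 has the highest closeness.

8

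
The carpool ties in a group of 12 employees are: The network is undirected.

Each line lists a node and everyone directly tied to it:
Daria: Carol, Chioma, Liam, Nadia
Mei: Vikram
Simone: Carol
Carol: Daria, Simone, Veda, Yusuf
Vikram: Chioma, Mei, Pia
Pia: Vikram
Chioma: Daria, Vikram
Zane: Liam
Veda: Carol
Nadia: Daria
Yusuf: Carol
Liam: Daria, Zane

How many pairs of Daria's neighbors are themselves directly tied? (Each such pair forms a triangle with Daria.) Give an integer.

Daria's neighbors are Carol, Chioma, Liam, and Nadia, but none of them are tied to each other, so no triangle contains Daria.

0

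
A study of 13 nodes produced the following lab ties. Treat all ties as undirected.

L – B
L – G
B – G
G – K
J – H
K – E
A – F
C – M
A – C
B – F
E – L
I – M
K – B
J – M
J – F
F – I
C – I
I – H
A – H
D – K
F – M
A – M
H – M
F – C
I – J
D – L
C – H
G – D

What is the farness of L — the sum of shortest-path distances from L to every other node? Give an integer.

Distances from L: A:3, B:1, C:3, D:1, E:1, F:2, G:1, H:4, I:3, J:3, K:2, M:3.
Sum = 3 + 1 + 3 + 1 + 1 + 2 + 1 + 4 + 3 + 3 + 2 + 3 = 27.

27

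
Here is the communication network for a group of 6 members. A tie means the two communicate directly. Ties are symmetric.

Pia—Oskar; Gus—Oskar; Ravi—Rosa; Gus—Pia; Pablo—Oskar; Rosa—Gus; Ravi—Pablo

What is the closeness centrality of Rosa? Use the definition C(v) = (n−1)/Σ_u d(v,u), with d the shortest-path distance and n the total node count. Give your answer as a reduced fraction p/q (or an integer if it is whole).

5/8

Distances from Rosa: Gus:1, Oskar:2, Pablo:2, Pia:2, Ravi:1. Sum = 8.
n = 6, so closeness = 5/8.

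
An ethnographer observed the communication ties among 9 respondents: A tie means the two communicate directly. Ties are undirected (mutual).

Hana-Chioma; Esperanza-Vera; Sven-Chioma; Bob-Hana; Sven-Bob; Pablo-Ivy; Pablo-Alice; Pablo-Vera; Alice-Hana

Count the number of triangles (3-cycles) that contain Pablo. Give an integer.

Pablo's neighbors are Alice, Ivy, and Vera, but none of them are tied to each other, so no triangle contains Pablo.

0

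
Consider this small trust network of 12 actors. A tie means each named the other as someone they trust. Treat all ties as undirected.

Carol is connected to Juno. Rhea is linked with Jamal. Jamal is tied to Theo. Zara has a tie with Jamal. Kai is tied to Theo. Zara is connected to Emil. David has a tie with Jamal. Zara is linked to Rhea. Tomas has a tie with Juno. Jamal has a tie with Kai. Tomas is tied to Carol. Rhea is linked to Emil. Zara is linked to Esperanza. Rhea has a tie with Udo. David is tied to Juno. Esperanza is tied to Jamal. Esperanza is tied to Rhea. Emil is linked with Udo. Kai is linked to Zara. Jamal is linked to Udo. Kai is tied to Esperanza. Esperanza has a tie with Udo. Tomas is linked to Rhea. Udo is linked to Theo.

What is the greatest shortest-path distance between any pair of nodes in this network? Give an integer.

Eccentricity of each node (its greatest distance to any other): Carol:4, David:3, Emil:3, Esperanza:3, Jamal:3, Juno:3, Kai:4, Rhea:2, Theo:4, Tomas:3, Udo:3, Zara:3.
The maximum eccentricity is 4, realized for instance by the pair Carol–Theo via Carol – Tomas – Rhea – Udo – Theo. So the diameter is 4.

4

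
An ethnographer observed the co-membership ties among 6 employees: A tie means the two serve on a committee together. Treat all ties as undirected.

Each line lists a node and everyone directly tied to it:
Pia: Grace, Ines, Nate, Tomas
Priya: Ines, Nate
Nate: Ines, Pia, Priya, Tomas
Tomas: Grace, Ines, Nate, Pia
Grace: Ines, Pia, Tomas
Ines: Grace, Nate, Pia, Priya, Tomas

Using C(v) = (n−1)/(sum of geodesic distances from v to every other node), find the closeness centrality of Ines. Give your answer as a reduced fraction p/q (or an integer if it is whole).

1

Distances from Ines: Grace:1, Nate:1, Pia:1, Priya:1, Tomas:1. Sum = 5.
n = 6, so closeness = 5/5 = 1.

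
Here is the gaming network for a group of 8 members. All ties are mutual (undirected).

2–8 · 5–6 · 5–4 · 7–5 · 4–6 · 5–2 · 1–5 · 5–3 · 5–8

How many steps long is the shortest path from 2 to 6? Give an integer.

2

One shortest route is 2 – 5 – 6, which uses 2 edges, and 2 and 6 are not directly tied, so nothing shorter exists. So d(2,6) = 2.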